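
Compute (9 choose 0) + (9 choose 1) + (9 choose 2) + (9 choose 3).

130

1 + 9 + 36 + 84 = 130.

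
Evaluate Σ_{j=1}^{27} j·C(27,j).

1811939328

Since j·C(27,j) = 27·C(26,j−1), the sum is 27·2^26 = 27·67108864 = 1811939328.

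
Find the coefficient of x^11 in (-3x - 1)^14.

64481508

The general term is C(14,j)·(-3x)^j·(-1)^(14-j); the x^11 term has j = 11.
C(14,11) = 364.
Coefficient = C(14,11) · (-3)^11 · (-1)^3 = 364 · (-177147) · (-1) = 64481508.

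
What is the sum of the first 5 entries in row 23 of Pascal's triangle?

10903

1 + 23 + 253 + 1771 + 8855 = 10903.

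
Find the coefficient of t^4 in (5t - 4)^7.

The general term is C(7,j)·(5t)^j·(-4)^(7-j); the t^4 term has j = 4.
C(7,4) = 35.
Coefficient = C(7,4) · 5^4 · (-4)^3 = 35 · 625 · (-64) = -1400000.

-1400000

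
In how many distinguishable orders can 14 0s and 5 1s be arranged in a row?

Choose positions for the 0s: C(19,14) = 11628.

11628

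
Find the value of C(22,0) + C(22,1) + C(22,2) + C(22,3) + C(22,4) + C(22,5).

35443

1 + 22 + 231 + 1540 + 7315 + 26334 = 35443.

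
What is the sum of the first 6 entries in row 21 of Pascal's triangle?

27896

1 + 21 + 210 + 1330 + 5985 + 20349 = 27896.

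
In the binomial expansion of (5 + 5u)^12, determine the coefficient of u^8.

120849609375

The general term is C(12,j)·(5)^j·(5u)^(12-j); the u^8 term has j = 4.
C(12,4) = 495.
Coefficient = C(12,4) · 5^4 · 5^8 = 495 · 625 · 390625 = 120849609375.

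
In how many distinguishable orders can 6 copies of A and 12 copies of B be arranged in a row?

18564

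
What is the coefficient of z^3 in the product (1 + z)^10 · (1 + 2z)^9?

3042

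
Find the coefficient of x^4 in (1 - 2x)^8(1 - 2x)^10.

48960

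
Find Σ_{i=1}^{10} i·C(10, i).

5120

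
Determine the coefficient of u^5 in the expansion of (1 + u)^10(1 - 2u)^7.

Coefficient of u^5 = Σ_{j} C(10,j)·1^j·C(7,5-j)·(-2)^(5-j) for j from 0 to 5.
= (-672) + 5600 + (-12600) + 10080 + (-2940) + 252 = -280.

-280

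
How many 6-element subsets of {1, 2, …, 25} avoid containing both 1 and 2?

168245

All 6-subsets: C(25,6) = 177100. Those containing both fixed elements: C(23,4) = 8855.
177100 − 8855 = 168245.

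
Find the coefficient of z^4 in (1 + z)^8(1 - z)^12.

Coefficient of z^4 = Σ_{j} C(8,j)·1^j·C(12,4-j)·(-1)^(4-j) for j from 0 to 4.
= 495 + (-1760) + 1848 + (-672) + 70 = -19.

-19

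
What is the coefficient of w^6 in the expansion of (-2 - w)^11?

The general term is C(11,j)·(-2)^j·(-w)^(11-j); the w^6 term has j = 5.
C(11,5) = 462.
Coefficient = C(11,5) · (-2)^5 = 462 · (-32) = -14784.

-14784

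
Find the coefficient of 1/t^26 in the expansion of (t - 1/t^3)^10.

General term: C(10,j)·(t)^j·(-1/t^3)^(10-j), with t-exponent 1j − 3(10−j) = 4j − 30.
Set 4j − 30 = -26: j = 1.
C(10,1) = 10; 1^1 = 1; (-1)^9 = -1.
Coefficient = 10 · 1 · (-1) = -10.

-10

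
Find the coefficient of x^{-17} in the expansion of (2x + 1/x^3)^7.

General term: C(7,j)·(2x)^j·(1/x^3)^(7-j), with x-exponent 1j − 3(7−j) = 4j − 21.
Set 4j − 21 = -17: j = 1.
C(7,1) = 7; 2^1 = 2; 1^6 = 1.
Coefficient = 7 · 2 · 1 = 14.

14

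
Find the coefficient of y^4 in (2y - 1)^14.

The general term is C(14,j)·(2y)^j·(-1)^(14-j); the y^4 term has j = 4.
C(14,4) = 1001.
Coefficient = C(14,4) · 2^4 = 1001 · 16 = 16016.

16016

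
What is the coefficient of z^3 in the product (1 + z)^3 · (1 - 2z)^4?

17

Coefficient of z^3 = Σ_{j} C(3,j)·1^j·C(4,3-j)·(-2)^(3-j) for j from 0 to 3.
= (-32) + 72 + (-24) + 1 = 17.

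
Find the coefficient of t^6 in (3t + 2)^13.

The general term is C(13,j)·(3t)^j·(2)^(13-j); the t^6 term has j = 6.
C(13,6) = 1716.
Coefficient = C(13,6) · 3^6 · 2^7 = 1716 · 729 · 128 = 160123392.

160123392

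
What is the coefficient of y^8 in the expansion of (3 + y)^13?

312741

The general term is C(13,j)·(3)^j·(y)^(13-j); the y^8 term has j = 5.
C(13,5) = 1287.
Coefficient = C(13,5) · 3^5 = 1287 · 243 = 312741.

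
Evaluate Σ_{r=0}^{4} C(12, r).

794

1 + 12 + 66 + 220 + 495 = 794.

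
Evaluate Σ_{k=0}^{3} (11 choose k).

232

1 + 11 + 55 + 165 = 232.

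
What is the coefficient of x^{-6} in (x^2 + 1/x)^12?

66

General term: C(12,j)·(x^2)^j·(1/x)^(12-j), with x-exponent 2j − 1(12−j) = 3j − 12.
Set 3j − 12 = -6: j = 2.
C(12,2) = 66; 1^2 = 1; 1^10 = 1.
Coefficient = 66 · 1 · 1 = 66.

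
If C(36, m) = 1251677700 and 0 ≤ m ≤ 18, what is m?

C(36,m) increases on 0 ≤ m ≤ 18. C(36,11) = 600805296 and C(36,12) = 1251677700, so m = 12.

12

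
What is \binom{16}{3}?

560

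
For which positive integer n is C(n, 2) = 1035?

46

n(n−1)/2 = 1035 ⇒ n(n−1) = 2070. Since 46·45 = 2070, n = 46.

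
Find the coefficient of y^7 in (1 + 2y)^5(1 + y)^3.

176

Coefficient of y^7 = Σ_{j} C(5,j)·2^j·C(3,7-j)·1^(7-j) for j from 4 to 5.
= 80 + 96 = 176.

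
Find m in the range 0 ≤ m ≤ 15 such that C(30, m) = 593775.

C(30,m) increases on 0 ≤ m ≤ 15. C(30,5) = 142506 and C(30,6) = 593775, so m = 6.

6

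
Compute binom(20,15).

C(20,15) = C(20,5) by symmetry.
C(20,5) = (20·19·18·17·16) / 5! = 1860480 / 120 = 15504.

15504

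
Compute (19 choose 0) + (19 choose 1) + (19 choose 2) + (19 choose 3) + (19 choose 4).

1 + 19 + 171 + 969 + 3876 = 5036.

5036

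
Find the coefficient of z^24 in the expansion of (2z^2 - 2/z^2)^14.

General term: C(14,j)·(2z^2)^j·(-2/z^2)^(14-j), with z-exponent 2j − 2(14−j) = 4j − 28.
Set 4j − 28 = 24: j = 13.
C(14,13) = 14; 2^13 = 8192; (-2)^1 = -2.
Coefficient = 14 · 8192 · (-2) = -229376.

-229376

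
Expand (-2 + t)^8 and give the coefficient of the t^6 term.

The general term is C(8,j)·(-2)^j·(t)^(8-j); the t^6 term has j = 2.
C(8,2) = 28.
Coefficient = C(8,2) · (-2)^2 = 28 · 4 = 112.

112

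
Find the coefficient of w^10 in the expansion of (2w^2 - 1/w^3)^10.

General term: C(10,j)·(2w^2)^j·(-1/w^3)^(10-j), with w-exponent 2j − 3(10−j) = 5j − 30.
Set 5j − 30 = 10: j = 8.
C(10,8) = 45; 2^8 = 256; (-1)^2 = 1.
Coefficient = 45 · 256 · 1 = 11520.

11520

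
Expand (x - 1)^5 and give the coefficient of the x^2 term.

-10

The general term is C(5,j)·(x)^j·(-1)^(5-j); the x^2 term has j = 2.
C(5,2) = 10.
Coefficient = C(5,2) · (-1)^3 = 10 · (-1) = -10.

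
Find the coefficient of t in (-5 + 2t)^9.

The general term is C(9,j)·(-5)^j·(2t)^(9-j); the t^1 term has j = 8.
C(9,8) = 9.
Coefficient = C(9,8) · (-5)^8 · 2^1 = 9 · 390625 · 2 = 7031250.

7031250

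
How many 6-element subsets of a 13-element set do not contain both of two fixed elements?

1386

All 6-subsets: C(13,6) = 1716. Those containing both fixed elements: C(11,4) = 330.
1716 − 330 = 1386.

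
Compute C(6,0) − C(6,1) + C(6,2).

10

The partial alternating sum Σ_{k=0}^{2} (−1)^k C(6,k) = (−1)^2 C(5,2) = 10.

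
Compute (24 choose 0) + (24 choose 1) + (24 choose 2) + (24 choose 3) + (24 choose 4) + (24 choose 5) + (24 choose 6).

1 + 24 + 276 + 2024 + 10626 + 42504 + 134596 = 190051.

190051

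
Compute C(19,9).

92378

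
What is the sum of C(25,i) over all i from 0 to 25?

33554432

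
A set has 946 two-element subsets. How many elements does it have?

n(n−1)/2 = 946 ⇒ n(n−1) = 1892. Since 44·43 = 1892, n = 44.

44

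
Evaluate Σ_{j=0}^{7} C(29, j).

2182396

1 + 29 + 406 + 3654 + 23751 + 118755 + 475020 + 1560780 = 2182396.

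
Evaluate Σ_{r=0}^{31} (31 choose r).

Setting x = 1 in (1+x)^31 gives Σ C(31,r) = 2^31 = 2147483648.

2147483648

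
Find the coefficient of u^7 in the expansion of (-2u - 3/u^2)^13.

-1437696

General term: C(13,j)·(-2u)^j·(-3/u^2)^(13-j), with u-exponent 1j − 2(13−j) = 3j − 26.
Set 3j − 26 = 7: j = 11.
C(13,11) = 78; (-2)^11 = -2048; (-3)^2 = 9.
Coefficient = 78 · (-2048) · 9 = -1437696.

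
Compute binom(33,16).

1166803110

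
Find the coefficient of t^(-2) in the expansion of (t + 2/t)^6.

240

General term: C(6,j)·(t)^j·(2/t)^(6-j), with t-exponent 1j − 1(6−j) = 2j − 6.
Set 2j − 6 = -2: j = 2.
C(6,2) = 15; 1^2 = 1; 2^4 = 16.
Coefficient = 15 · 1 · 16 = 240.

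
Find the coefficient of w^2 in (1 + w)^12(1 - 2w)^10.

6

Coefficient of w^2 = Σ_{j} C(12,j)·1^j·C(10,2-j)·(-2)^(2-j) for j from 0 to 2.
= 180 + (-240) + 66 = 6.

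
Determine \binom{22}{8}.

C(22,8) = (22·21·20·19·18·17·16·15) / 8! = 12893126400 / 40320 = 319770.

319770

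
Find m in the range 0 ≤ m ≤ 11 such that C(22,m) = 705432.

11

C(22,m) increases on 0 ≤ m ≤ 11. C(22,10) = 646646 and C(22,11) = 705432, so m = 11.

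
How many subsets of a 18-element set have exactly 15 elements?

Choose the 15 positions: C(18,15) = 816.

816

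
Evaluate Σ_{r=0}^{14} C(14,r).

16384

Setting x = 1 in (1+x)^14 gives Σ C(14,r) = 2^14 = 16384.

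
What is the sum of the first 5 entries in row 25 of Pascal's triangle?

1 + 25 + 300 + 2300 + 12650 = 15276.

15276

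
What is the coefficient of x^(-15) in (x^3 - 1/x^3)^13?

-715

General term: C(13,j)·(x^3)^j·(-1/x^3)^(13-j), with x-exponent 3j − 3(13−j) = 6j − 39.
Set 6j − 39 = -15: j = 4.
C(13,4) = 715; 1^4 = 1; (-1)^9 = -1.
Coefficient = 715 · 1 · (-1) = -715.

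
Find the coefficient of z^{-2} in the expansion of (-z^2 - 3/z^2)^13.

General term: C(13,j)·(-z^2)^j·(-3/z^2)^(13-j), with z-exponent 2j − 2(13−j) = 4j − 26.
Set 4j − 26 = -2: j = 6.
C(13,6) = 1716; (-1)^6 = 1; (-3)^7 = -2187.
Coefficient = 1716 · 1 · (-2187) = -3752892.

-3752892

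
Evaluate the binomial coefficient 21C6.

C(21,6) = (21·20·19·18·17·16) / 6! = 39070080 / 720 = 54264.

54264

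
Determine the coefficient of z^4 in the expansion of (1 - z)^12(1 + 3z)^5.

300

Coefficient of z^4 = Σ_{j} C(12,j)·(-1)^j·C(5,4-j)·3^(4-j) for j from 0 to 4.
= 405 + (-3240) + 5940 + (-3300) + 495 = 300.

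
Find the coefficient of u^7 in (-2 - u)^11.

-5280

The general term is C(11,j)·(-2)^j·(-u)^(11-j); the u^7 term has j = 4.
C(11,4) = 330.
Coefficient = C(11,4) · (-2)^4 · (-1)^7 = 330 · 16 · (-1) = -5280.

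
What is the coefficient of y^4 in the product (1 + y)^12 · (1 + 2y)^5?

Coefficient of y^4 = Σ_{j} C(12,j)·1^j·C(5,4-j)·2^(4-j) for j from 0 to 4.
= 80 + 960 + 2640 + 2200 + 495 = 6375.

6375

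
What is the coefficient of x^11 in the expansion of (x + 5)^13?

1950

The general term is C(13,j)·(x)^j·(5)^(13-j); the x^11 term has j = 11.
C(13,11) = 78.
Coefficient = C(13,11) · 5^2 = 78 · 25 = 1950.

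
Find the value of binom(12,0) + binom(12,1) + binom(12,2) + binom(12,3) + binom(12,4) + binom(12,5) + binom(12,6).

2510

1 + 12 + 66 + 220 + 495 + 792 + 924 = 2510.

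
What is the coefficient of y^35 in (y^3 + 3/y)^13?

39

General term: C(13,j)·(y^3)^j·(3/y)^(13-j), with y-exponent 3j − 1(13−j) = 4j − 13.
Set 4j − 13 = 35: j = 12.
C(13,12) = 13; 1^12 = 1; 3^1 = 3.
Coefficient = 13 · 1 · 3 = 39.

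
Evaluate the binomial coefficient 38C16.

C(38,16) = (38·37·36·35·34·33·32·31·30·29·28·27·26·25·24·23) / 16! = 465322312113382563840000 / 20922789888000 = 22239974430.

22239974430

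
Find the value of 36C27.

94143280

C(36,27) = C(36,9) by symmetry.
C(36,9) = (36·35·34·33·32·31·30·29·28) / 9! = 34162713446400 / 362880 = 94143280.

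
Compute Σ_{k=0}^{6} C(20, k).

1 + 20 + 190 + 1140 + 4845 + 15504 + 38760 = 60460.

60460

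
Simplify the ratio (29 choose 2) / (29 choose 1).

C(n,k+1)/C(n,k) = (n−k)/(k+1) = (29−1)/(1+1) = 28/2 = 14.

14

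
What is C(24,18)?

C(24,18) = C(24,6) by symmetry.
C(24,6) = (24·23·22·21·20·19) / 6! = 96909120 / 720 = 134596.

134596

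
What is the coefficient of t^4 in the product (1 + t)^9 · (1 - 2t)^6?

78

Coefficient of t^4 = Σ_{j} C(9,j)·1^j·C(6,4-j)·(-2)^(4-j) for j from 0 to 4.
= 240 + (-1440) + 2160 + (-1008) + 126 = 78.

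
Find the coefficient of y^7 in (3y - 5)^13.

The general term is C(13,j)·(3y)^j·(-5)^(13-j); the y^7 term has j = 7.
C(13,7) = 1716.
Coefficient = C(13,7) · 3^7 · (-5)^6 = 1716 · 2187 · 15625 = 58638937500.

58638937500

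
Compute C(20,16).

C(20,16) = C(20,4) by symmetry.
C(20,4) = (20·19·18·17) / 4! = 116280 / 24 = 4845.

4845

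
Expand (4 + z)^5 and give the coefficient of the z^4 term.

20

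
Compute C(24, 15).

1307504

C(24,15) = C(24,9) by symmetry.
C(24,9) = (24·23·22·21·20·19·18·17·16) / 9! = 474467051520 / 362880 = 1307504.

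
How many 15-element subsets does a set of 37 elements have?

9364199760

C(37,15) = (37·36·35·34·33·32·31·30·29·28·27·26·25·24·23) / 15! = 12245324002983751680000 / 1307674368000 = 9364199760.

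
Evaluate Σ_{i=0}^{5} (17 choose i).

1 + 17 + 136 + 680 + 2380 + 6188 = 9402.

9402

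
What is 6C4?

C(6,4) = C(6,2) by symmetry.
C(6,2) = (6·5) / 2! = 30 / 2 = 15.

15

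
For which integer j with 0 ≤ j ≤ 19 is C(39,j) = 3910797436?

C(39,j) increases on 0 ≤ j ≤ 19. C(39,11) = 1676056044 and C(39,12) = 3910797436, so j = 12.

12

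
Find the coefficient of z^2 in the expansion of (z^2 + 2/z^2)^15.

General term: C(15,j)·(z^2)^j·(2/z^2)^(15-j), with z-exponent 2j − 2(15−j) = 4j − 30.
Set 4j − 30 = 2: j = 8.
C(15,8) = 6435; 1^8 = 1; 2^7 = 128.
Coefficient = 6435 · 1 · 128 = 823680.

823680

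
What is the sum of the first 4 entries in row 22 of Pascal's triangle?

1 + 22 + 231 + 1540 = 1794.

1794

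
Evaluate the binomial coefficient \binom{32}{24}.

10518300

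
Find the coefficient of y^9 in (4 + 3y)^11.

17321040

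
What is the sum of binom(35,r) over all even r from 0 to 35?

17179869184

Even-r terms of row 35 sum to 2^34 = 17179869184.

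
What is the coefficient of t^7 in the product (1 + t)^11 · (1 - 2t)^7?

Coefficient of t^7 = Σ_{j} C(11,j)·1^j·C(7,7-j)·(-2)^(7-j) for j from 0 to 7.
= (-128) + 4928 + (-36960) + 92400 + (-92400) + 38808 + (-6468) + 330 = 510.

510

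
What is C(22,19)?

C(22,19) = C(22,3) by symmetry.
C(22,3) = (22·21·20) / 3! = 9240 / 6 = 1540.

1540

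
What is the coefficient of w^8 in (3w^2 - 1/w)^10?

General term: C(10,j)·(3w^2)^j·(-1/w)^(10-j), with w-exponent 2j − 1(10−j) = 3j − 10.
Set 3j − 10 = 8: j = 6.
C(10,6) = 210; 3^6 = 729; (-1)^4 = 1.
Coefficient = 210 · 729 · 1 = 153090.

153090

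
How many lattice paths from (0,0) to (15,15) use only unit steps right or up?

Each path is a sequence of 30 steps with 15 rights: C(30,15) = 155117520.

155117520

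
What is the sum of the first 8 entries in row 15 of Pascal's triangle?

16384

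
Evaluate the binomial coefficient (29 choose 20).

10015005

C(29,20) = C(29,9) by symmetry.
C(29,9) = (29·28·27·26·25·24·23·22·21) / 9! = 3634245014400 / 362880 = 10015005.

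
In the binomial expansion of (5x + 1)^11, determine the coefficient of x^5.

The general term is C(11,j)·(5x)^j·(1)^(11-j); the x^5 term has j = 5.
C(11,5) = 462.
Coefficient = C(11,5) · 5^5 = 462 · 3125 = 1443750.

1443750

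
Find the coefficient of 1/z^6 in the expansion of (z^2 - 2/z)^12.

67584

General term: C(12,j)·(z^2)^j·(-2/z)^(12-j), with z-exponent 2j − 1(12−j) = 3j − 12.
Set 3j − 12 = -6: j = 2.
C(12,2) = 66; 1^2 = 1; (-2)^10 = 1024.
Coefficient = 66 · 1 · 1024 = 67584.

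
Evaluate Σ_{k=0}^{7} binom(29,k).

1 + 29 + 406 + 3654 + 23751 + 118755 + 475020 + 1560780 = 2182396.

2182396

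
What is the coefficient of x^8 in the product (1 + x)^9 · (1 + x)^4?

(1 + x)^9(1 + x)^4 = (1 + x)^13, so the coefficient of x^8 is C(13,8)·1^8 = 1287·1 = 1287.

1287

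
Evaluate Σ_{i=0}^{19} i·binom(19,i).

4980736

Since i·C(19,i) = 19·C(18,i−1), the sum is 19·2^18 = 19·262144 = 4980736.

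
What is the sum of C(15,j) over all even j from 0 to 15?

16384

Even-j terms of row 15 sum to 2^14 = 16384.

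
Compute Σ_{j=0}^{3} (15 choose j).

576

1 + 15 + 105 + 455 = 576.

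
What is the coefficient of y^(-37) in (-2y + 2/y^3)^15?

General term: C(15,j)·(-2y)^j·(2/y^3)^(15-j), with y-exponent 1j − 3(15−j) = 4j − 45.
Set 4j − 45 = -37: j = 2.
C(15,2) = 105; (-2)^2 = 4; 2^13 = 8192.
Coefficient = 105 · 4 · 8192 = 3440640.

3440640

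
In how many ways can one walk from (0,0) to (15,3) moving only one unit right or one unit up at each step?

Each path is a sequence of 18 steps with 15 rights: C(18,15) = 816.

816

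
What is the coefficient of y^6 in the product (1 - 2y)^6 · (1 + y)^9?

Coefficient of y^6 = Σ_{j} C(6,j)·(-2)^j·C(9,6-j)·1^(6-j) for j from 0 to 6.
= 84 + (-1512) + 7560 + (-13440) + 8640 + (-1728) + 64 = -332.

-332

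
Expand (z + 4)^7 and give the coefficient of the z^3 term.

The general term is C(7,j)·(z)^j·(4)^(7-j); the z^3 term has j = 3.
C(7,3) = 35.
Coefficient = C(7,3) · 4^4 = 35 · 256 = 8960.

8960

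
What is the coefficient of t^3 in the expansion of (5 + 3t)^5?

6750

The general term is C(5,j)·(5)^j·(3t)^(5-j); the t^3 term has j = 2.
C(5,2) = 10.
Coefficient = C(5,2) · 5^2 · 3^3 = 10 · 25 · 27 = 6750.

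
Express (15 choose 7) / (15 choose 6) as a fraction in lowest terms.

C(n,k+1)/C(n,k) = (n−k)/(k+1) = (15−6)/(6+1) = 9/7.

9/7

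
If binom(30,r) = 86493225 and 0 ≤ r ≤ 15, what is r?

C(30,r) increases on 0 ≤ r ≤ 15. C(30,11) = 54627300 and C(30,12) = 86493225, so r = 12.

12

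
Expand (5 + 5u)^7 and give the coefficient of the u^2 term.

The general term is C(7,j)·(5)^j·(5u)^(7-j); the u^2 term has j = 5.
C(7,5) = 21.
Coefficient = C(7,5) · 5^5 · 5^2 = 21 · 3125 · 25 = 1640625.

1640625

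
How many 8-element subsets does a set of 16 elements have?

C(16,8) = (16·15·14·13·12·11·10·9) / 8! = 518918400 / 40320 = 12870.

12870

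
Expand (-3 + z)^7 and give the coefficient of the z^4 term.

-945

The general term is C(7,j)·(-3)^j·(z)^(7-j); the z^4 term has j = 3.
C(7,3) = 35.
Coefficient = C(7,3) · (-3)^3 = 35 · (-27) = -945.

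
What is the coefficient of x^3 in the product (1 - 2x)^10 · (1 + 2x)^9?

72

Coefficient of x^3 = Σ_{j} C(10,j)·(-2)^j·C(9,3-j)·2^(3-j) for j from 0 to 3.
= 672 + (-2880) + 3240 + (-960) = 72.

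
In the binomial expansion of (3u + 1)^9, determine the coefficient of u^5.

30618

The general term is C(9,j)·(3u)^j·(1)^(9-j); the u^5 term has j = 5.
C(9,5) = 126.
Coefficient = C(9,5) · 3^5 = 126 · 243 = 30618.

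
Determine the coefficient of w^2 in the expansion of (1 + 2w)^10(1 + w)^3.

Coefficient of w^2 = Σ_{j} C(10,j)·2^j·C(3,2-j)·1^(2-j) for j from 0 to 2.
= 3 + 60 + 180 = 243.

243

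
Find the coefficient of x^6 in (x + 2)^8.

112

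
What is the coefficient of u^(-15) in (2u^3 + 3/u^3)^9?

314928

General term: C(9,j)·(2u^3)^j·(3/u^3)^(9-j), with u-exponent 3j − 3(9−j) = 6j − 27.
Set 6j − 27 = -15: j = 2.
C(9,2) = 36; 2^2 = 4; 3^7 = 2187.
Coefficient = 36 · 4 · 2187 = 314928.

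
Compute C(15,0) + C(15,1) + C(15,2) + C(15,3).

576

1 + 15 + 105 + 455 = 576.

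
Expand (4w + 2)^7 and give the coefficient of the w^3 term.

35840

The general term is C(7,j)·(4w)^j·(2)^(7-j); the w^3 term has j = 3.
C(7,3) = 35.
Coefficient = C(7,3) · 4^3 · 2^4 = 35 · 64 · 16 = 35840.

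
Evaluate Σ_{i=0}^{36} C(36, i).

Setting x = 1 in (1+x)^36 gives Σ C(36,i) = 2^36 = 68719476736.

68719476736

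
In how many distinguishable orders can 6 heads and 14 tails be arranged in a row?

Choose positions for the heads: C(20,6) = 38760.

38760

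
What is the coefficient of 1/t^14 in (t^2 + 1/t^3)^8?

General term: C(8,j)·(t^2)^j·(1/t^3)^(8-j), with t-exponent 2j − 3(8−j) = 5j − 24.
Set 5j − 24 = -14: j = 2.
C(8,2) = 28; 1^2 = 1; 1^6 = 1.
Coefficient = 28 · 1 · 1 = 28.

28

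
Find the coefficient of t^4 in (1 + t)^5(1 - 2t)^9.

Coefficient of t^4 = Σ_{j} C(5,j)·1^j·C(9,4-j)·(-2)^(4-j) for j from 0 to 4.
= 2016 + (-3360) + 1440 + (-180) + 5 = -79.

-79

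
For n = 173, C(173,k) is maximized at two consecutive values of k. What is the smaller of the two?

For odd n = 173, C(173,k) peaks at k = (n−1)/2 and (n+1)/2; the smaller is 86.

86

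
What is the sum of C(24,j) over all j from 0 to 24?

The entries of row 24 sum to 2^24 = 16777216.

16777216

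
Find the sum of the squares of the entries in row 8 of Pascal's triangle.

Σ C(8,k)² is the coefficient of x^8 in (1+x)^8(1+x)^8 = (1+x)^16, i.e. C(16,8) = 12870.

12870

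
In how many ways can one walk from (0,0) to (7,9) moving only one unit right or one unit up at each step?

Each path is a sequence of 16 steps with 7 rights: C(16,7) = 11440.

11440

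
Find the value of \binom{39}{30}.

211915132

C(39,30) = C(39,9) by symmetry.
C(39,9) = (39·38·37·36·35·34·33·32·31) / 9! = 76899763100160 / 362880 = 211915132.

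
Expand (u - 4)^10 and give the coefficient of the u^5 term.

-258048

The general term is C(10,j)·(u)^j·(-4)^(10-j); the u^5 term has j = 5.
C(10,5) = 252.
Coefficient = C(10,5) · (-4)^5 = 252 · (-1024) = -258048.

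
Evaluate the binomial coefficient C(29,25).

23751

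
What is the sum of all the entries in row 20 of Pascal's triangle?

Setting x = 1 in (1+x)^20 gives Σ C(20,i) = 2^20 = 1048576.

1048576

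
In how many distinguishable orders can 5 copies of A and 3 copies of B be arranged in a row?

56

Choose positions for the A's: C(8,5) = 56.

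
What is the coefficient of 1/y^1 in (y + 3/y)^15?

42220035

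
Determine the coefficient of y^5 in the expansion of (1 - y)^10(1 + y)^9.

Coefficient of y^5 = Σ_{j} C(10,j)·(-1)^j·C(9,5-j)·1^(5-j) for j from 0 to 5.
= 126 + (-1260) + 3780 + (-4320) + 1890 + (-252) = -36.

-36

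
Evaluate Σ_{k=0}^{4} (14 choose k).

1471

1 + 14 + 91 + 364 + 1001 = 1471.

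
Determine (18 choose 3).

816

C(18,3) = (18·17·16) / 3! = 4896 / 6 = 816.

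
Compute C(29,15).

C(29,15) = C(29,14) by symmetry.
C(29,14) = (29·28·27·26·25·24·23·22·21·20·19·18·17·16) / 14! = 6761440164390912000 / 87178291200 = 77558760.

77558760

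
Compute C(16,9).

C(16,9) = C(16,7) by symmetry.
C(16,7) = (16·15·14·13·12·11·10) / 7! = 57657600 / 5040 = 11440.

11440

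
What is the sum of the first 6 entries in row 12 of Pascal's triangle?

1586

1 + 12 + 66 + 220 + 495 + 792 = 1586.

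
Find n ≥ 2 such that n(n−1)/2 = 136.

n(n−1)/2 = 136 ⇒ n(n−1) = 272. Since 17·16 = 272, n = 17.

17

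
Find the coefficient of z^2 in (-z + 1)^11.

The general term is C(11,j)·(-z)^j·(1)^(11-j); the z^2 term has j = 2.
C(11,2) = 55.
Coefficient = C(11,2) = 55.

55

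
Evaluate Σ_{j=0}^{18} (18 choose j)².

9075135300

Σ C(18,j)² is the coefficient of x^18 in (1+x)^18(1+x)^18 = (1+x)^36, i.e. C(36,18) = 9075135300.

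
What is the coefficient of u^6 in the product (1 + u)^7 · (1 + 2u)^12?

474215

Coefficient of u^6 = Σ_{j} C(7,j)·1^j·C(12,6-j)·2^(6-j) for j from 0 to 6.
= 59136 + 177408 + 166320 + 61600 + 9240 + 504 + 7 = 474215.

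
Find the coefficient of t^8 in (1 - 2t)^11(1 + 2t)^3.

25344

Coefficient of t^8 = Σ_{j} C(11,j)·(-2)^j·C(3,8-j)·2^(8-j) for j from 5 to 8.
= (-118272) + 354816 + (-253440) + 42240 = 25344.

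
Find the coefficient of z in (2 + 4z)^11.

The general term is C(11,j)·(2)^j·(4z)^(11-j); the z^1 term has j = 10.
C(11,10) = 11.
Coefficient = C(11,10) · 2^10 · 4^1 = 11 · 1024 · 4 = 45056.

45056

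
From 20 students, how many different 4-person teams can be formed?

4845

This is C(20,4) = 4845.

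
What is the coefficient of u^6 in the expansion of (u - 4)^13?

The general term is C(13,j)·(u)^j·(-4)^(13-j); the u^6 term has j = 6.
C(13,6) = 1716.
Coefficient = C(13,6) · (-4)^7 = 1716 · (-16384) = -28114944.

-28114944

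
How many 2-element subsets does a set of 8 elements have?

28

C(8,2) = (8·7) / 2! = 56 / 2 = 28.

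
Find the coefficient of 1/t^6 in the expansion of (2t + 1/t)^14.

16016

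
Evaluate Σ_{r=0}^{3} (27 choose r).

3304

1 + 27 + 351 + 2925 = 3304.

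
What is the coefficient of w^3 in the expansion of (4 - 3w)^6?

The general term is C(6,j)·(4)^j·(-3w)^(6-j); the w^3 term has j = 3.
C(6,3) = 20.
Coefficient = C(6,3) · 4^3 · (-3)^3 = 20 · 64 · (-27) = -34560.

-34560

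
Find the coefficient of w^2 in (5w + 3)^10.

7381125

The general term is C(10,j)·(5w)^j·(3)^(10-j); the w^2 term has j = 2.
C(10,2) = 45.
Coefficient = C(10,2) · 5^2 · 3^8 = 45 · 25 · 6561 = 7381125.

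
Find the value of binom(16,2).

120

C(16,2) = (16·15) / 2! = 240 / 2 = 120.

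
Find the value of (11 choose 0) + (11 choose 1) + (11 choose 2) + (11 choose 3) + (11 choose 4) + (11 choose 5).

1 + 11 + 55 + 165 + 330 + 462 = 1024.

1024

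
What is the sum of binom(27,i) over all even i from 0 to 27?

67108864

Even-i terms of row 27 sum to 2^26 = 67108864.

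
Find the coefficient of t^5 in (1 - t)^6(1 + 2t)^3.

-36

Coefficient of t^5 = Σ_{j} C(6,j)·(-1)^j·C(3,5-j)·2^(5-j) for j from 2 to 5.
= 120 + (-240) + 90 + (-6) = -36.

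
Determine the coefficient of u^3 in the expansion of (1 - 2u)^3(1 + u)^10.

-38

Coefficient of u^3 = Σ_{j} C(3,j)·(-2)^j·C(10,3-j)·1^(3-j) for j from 0 to 3.
= 120 + (-270) + 120 + (-8) = -38.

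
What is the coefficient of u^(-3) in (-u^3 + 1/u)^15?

General term: C(15,j)·(-u^3)^j·(1/u)^(15-j), with u-exponent 3j − 1(15−j) = 4j − 15.
Set 4j − 15 = -3: j = 3.
C(15,3) = 455; (-1)^3 = -1; 1^12 = 1.
Coefficient = 455 · (-1) · 1 = -455.

-455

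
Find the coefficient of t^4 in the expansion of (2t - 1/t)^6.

General term: C(6,j)·(2t)^j·(-1/t)^(6-j), with t-exponent 1j − 1(6−j) = 2j − 6.
Set 2j − 6 = 4: j = 5.
C(6,5) = 6; 2^5 = 32; (-1)^1 = -1.
Coefficient = 6 · 32 · (-1) = -192.

-192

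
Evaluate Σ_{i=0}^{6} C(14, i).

6476

1 + 14 + 91 + 364 + 1001 + 2002 + 3003 = 6476.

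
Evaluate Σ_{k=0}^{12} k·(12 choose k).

Differentiating (1+x)^12 and setting x=1: Σ k·C(12,k) = 12·2^11 = 24576.

24576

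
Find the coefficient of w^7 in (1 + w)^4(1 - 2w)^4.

Coefficient of w^7 = Σ_{j} C(4,j)·1^j·C(4,7-j)·(-2)^(7-j) for j from 3 to 4.
= 64 + (-32) = 32.

32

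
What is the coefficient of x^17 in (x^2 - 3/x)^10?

General term: C(10,j)·(x^2)^j·(-3/x)^(10-j), with x-exponent 2j − 1(10−j) = 3j − 10.
Set 3j − 10 = 17: j = 9.
C(10,9) = 10; 1^9 = 1; (-3)^1 = -3.
Coefficient = 10 · 1 · (-3) = -30.

-30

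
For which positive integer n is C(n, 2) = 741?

39

n(n−1)/2 = 741 ⇒ n(n−1) = 1482. Since 39·38 = 1482, n = 39.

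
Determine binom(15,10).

3003

C(15,10) = C(15,5) by symmetry.
C(15,5) = (15·14·13·12·11) / 5! = 360360 / 120 = 3003.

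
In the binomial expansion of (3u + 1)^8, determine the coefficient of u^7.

17496

The general term is C(8,j)·(3u)^j·(1)^(8-j); the u^7 term has j = 7.
C(8,7) = 8.
Coefficient = C(8,7) · 3^7 = 8 · 2187 = 17496.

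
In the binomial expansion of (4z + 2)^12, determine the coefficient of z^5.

103809024

The general term is C(12,j)·(4z)^j·(2)^(12-j); the z^5 term has j = 5.
C(12,5) = 792.
Coefficient = C(12,5) · 4^5 · 2^7 = 792 · 1024 · 128 = 103809024.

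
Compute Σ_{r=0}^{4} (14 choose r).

1 + 14 + 91 + 364 + 1001 = 1471.

1471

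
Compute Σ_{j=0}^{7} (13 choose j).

5812

1 + 13 + 78 + 286 + 715 + 1287 + 1716 + 1716 = 5812.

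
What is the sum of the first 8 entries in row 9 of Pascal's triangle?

502

1 + 9 + 36 + 84 + 126 + 126 + 84 + 36 = 502.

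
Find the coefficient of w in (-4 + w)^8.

-131072

The general term is C(8,j)·(-4)^j·(w)^(8-j); the w^1 term has j = 7.
C(8,7) = 8.
Coefficient = C(8,7) · (-4)^7 = 8 · (-16384) = -131072.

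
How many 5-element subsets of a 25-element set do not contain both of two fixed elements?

51359

All 5-subsets: C(25,5) = 53130. Those containing both fixed elements: C(23,3) = 1771.
53130 − 1771 = 51359.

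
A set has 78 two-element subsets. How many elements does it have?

n(n−1)/2 = 78 ⇒ n(n−1) = 156. Since 13·12 = 156, n = 13.

13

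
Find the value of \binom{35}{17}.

4537567650

C(35,17) = (35·34·33·32·31·30·29·28·27·26·25·24·23·22·21·20·19) / 17! = 1613955767240110694400000 / 355687428096000 = 4537567650.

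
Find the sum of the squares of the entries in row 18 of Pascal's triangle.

9075135300

By Vandermonde's identity, Σ C(18,k)² = C(36,18) = 9075135300.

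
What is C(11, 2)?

C(11,2) = (11·10) / 2! = 110 / 2 = 55.

55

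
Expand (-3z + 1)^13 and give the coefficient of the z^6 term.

1250964

The general term is C(13,j)·(-3z)^j·(1)^(13-j); the z^6 term has j = 6.
C(13,6) = 1716.
Coefficient = C(13,6) · (-3)^6 = 1716 · 729 = 1250964.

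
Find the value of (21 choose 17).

5985

C(21,17) = C(21,4) by symmetry.
C(21,4) = (21·20·19·18) / 4! = 143640 / 24 = 5985.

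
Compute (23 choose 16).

C(23,16) = C(23,7) by symmetry.
C(23,7) = (23·22·21·20·19·18·17) / 7! = 1235591280 / 5040 = 245157.

245157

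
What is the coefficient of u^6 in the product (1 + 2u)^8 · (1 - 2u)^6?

Coefficient of u^6 = Σ_{j} C(8,j)·2^j·C(6,6-j)·(-2)^(6-j) for j from 0 to 6.
= 64 + (-3072) + 26880 + (-71680) + 67200 + (-21504) + 1792 = -320.

-320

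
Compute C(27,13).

20058300

C(27,13) = (27·26·25·24·23·22·21·20·19·18·17·16·15) / 13! = 124903451312640000 / 6227020800 = 20058300.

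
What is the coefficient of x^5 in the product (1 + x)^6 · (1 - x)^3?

Coefficient of x^5 = Σ_{j} C(6,j)·1^j·C(3,5-j)·(-1)^(5-j) for j from 2 to 5.
= (-15) + 60 + (-45) + 6 = 6.

6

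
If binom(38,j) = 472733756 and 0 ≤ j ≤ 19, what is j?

C(38,j) increases on 0 ≤ j ≤ 19. C(38,9) = 163011640 and C(38,10) = 472733756, so j = 10.

10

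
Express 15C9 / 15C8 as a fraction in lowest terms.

7/9

C(n,k+1)/C(n,k) = (n−k)/(k+1) = (15−8)/(8+1) = 7/9.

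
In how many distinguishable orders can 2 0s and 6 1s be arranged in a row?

28

Choose positions for the 0s: C(8,2) = 28.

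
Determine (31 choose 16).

300540195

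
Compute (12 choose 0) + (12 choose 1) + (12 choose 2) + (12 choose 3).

1 + 12 + 66 + 220 = 299.

299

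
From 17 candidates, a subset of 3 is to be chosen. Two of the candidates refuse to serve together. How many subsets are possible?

All 3-subsets: C(17,3) = 680. Those containing both fixed elements: C(15,1) = 15.
680 − 15 = 665.

665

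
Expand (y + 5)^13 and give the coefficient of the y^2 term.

The general term is C(13,j)·(y)^j·(5)^(13-j); the y^2 term has j = 2.
C(13,2) = 78.
Coefficient = C(13,2) · 5^11 = 78 · 48828125 = 3808593750.

3808593750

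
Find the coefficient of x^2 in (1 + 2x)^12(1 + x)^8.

484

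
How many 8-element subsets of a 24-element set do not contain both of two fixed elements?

All 8-subsets: C(24,8) = 735471. Those containing both fixed elements: C(22,6) = 74613.
735471 − 74613 = 660858.

660858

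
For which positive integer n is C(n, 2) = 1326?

52

n(n−1)/2 = 1326 ⇒ n(n−1) = 2652. Since 52·51 = 2652, n = 52.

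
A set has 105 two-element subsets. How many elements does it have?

15

n(n−1)/2 = 105 ⇒ n(n−1) = 210. Since 15·14 = 210, n = 15.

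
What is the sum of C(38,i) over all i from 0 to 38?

274877906944

The entries of row 38 sum to 2^38 = 274877906944.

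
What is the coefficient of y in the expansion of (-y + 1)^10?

-10

The general term is C(10,j)·(-y)^j·(1)^(10-j); the y^1 term has j = 1.
C(10,1) = 10.
Coefficient = C(10,1) · (-1)^1 = 10 · (-1) = -10.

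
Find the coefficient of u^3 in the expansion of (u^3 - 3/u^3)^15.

-14073345

General term: C(15,j)·(u^3)^j·(-3/u^3)^(15-j), with u-exponent 3j − 3(15−j) = 6j − 45.
Set 6j − 45 = 3: j = 8.
C(15,8) = 6435; 1^8 = 1; (-3)^7 = -2187.
Coefficient = 6435 · 1 · (-2187) = -14073345.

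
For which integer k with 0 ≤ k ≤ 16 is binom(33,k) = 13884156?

8

C(33,k) increases on 0 ≤ k ≤ 16. C(33,7) = 4272048 and C(33,8) = 13884156, so k = 8.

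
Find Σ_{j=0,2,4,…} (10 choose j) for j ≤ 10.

Half of (1+1)^10 + (1−1)^10 gives the even-index sum: 2^9 = 512.

512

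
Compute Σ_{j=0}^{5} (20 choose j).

1 + 20 + 190 + 1140 + 4845 + 15504 = 21700.

21700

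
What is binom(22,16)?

74613

C(22,16) = C(22,6) by symmetry.
C(22,6) = (22·21·20·19·18·17) / 6! = 53721360 / 720 = 74613.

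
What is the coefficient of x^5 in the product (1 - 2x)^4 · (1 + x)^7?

21

Coefficient of x^5 = Σ_{j} C(4,j)·(-2)^j·C(7,5-j)·1^(5-j) for j from 0 to 4.
= 21 + (-280) + 840 + (-672) + 112 = 21.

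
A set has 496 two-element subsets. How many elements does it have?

32

n(n−1)/2 = 496 ⇒ n(n−1) = 992. Since 32·31 = 992, n = 32.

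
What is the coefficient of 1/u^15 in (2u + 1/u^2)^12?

1760

General term: C(12,j)·(2u)^j·(1/u^2)^(12-j), with u-exponent 1j − 2(12−j) = 3j − 24.
Set 3j − 24 = -15: j = 3.
C(12,3) = 220; 2^3 = 8; 1^9 = 1.
Coefficient = 220 · 8 · 1 = 1760.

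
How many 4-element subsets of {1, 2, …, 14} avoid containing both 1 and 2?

935

All 4-subsets: C(14,4) = 1001. Those containing both fixed elements: C(12,2) = 66.
1001 − 66 = 935.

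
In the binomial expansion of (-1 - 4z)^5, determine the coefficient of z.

-20

The general term is C(5,j)·(-1)^j·(-4z)^(5-j); the z^1 term has j = 4.
C(5,4) = 5.
Coefficient = C(5,4) · (-4)^1 = 5 · (-4) = -20.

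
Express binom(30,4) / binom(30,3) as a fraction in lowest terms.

27/4

C(n,k+1)/C(n,k) = (n−k)/(k+1) = (30−3)/(3+1) = 27/4.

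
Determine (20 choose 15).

15504

C(20,15) = C(20,5) by symmetry.
C(20,5) = (20·19·18·17·16) / 5! = 1860480 / 120 = 15504.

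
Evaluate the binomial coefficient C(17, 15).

C(17,15) = C(17,2) by symmetry.
C(17,2) = (17·16) / 2! = 272 / 2 = 136.

136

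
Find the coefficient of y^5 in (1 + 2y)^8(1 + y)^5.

13073

Coefficient of y^5 = Σ_{j} C(8,j)·2^j·C(5,5-j)·1^(5-j) for j from 0 to 5.
= 1 + 80 + 1120 + 4480 + 5600 + 1792 = 13073.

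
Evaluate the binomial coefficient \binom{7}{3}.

35

C(7,3) = (7·6·5) / 3! = 210 / 6 = 35.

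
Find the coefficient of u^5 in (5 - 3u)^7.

-127575

The general term is C(7,j)·(5)^j·(-3u)^(7-j); the u^5 term has j = 2.
C(7,2) = 21.
Coefficient = C(7,2) · 5^2 · (-3)^5 = 21 · 25 · (-243) = -127575.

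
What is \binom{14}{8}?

3003

C(14,8) = C(14,6) by symmetry.
C(14,6) = (14·13·12·11·10·9) / 6! = 2162160 / 720 = 3003.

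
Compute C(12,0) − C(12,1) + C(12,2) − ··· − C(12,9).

The partial alternating sum Σ_{k=0}^{9} (−1)^k C(12,k) = (−1)^9 C(11,9) = -55.

-55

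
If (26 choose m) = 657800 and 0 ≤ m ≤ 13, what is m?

C(26,m) increases on 0 ≤ m ≤ 13. C(26,6) = 230230 and C(26,7) = 657800, so m = 7.

7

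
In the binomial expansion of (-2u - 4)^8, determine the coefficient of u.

262144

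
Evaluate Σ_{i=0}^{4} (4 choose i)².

Σ C(4,i)² is the coefficient of x^4 in (1+x)^4(1+x)^4 = (1+x)^8, i.e. C(8,4) = 70.

70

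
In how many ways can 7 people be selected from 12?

This is C(12,7) = 792.

792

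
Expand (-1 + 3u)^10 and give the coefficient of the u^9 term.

-196830

The general term is C(10,j)·(-1)^j·(3u)^(10-j); the u^9 term has j = 1.
C(10,1) = 10.
Coefficient = C(10,1) · (-1)^1 · 3^9 = 10 · (-1) · 19683 = -196830.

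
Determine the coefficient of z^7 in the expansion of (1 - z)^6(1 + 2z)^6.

-252

Coefficient of z^7 = Σ_{j} C(6,j)·(-1)^j·C(6,7-j)·2^(7-j) for j from 1 to 6.
= (-384) + 2880 + (-4800) + 2400 + (-360) + 12 = -252.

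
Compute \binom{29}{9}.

10015005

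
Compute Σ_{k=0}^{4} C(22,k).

1 + 22 + 231 + 1540 + 7315 = 9109.

9109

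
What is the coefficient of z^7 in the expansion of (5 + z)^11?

The general term is C(11,j)·(5)^j·(z)^(11-j); the z^7 term has j = 4.
C(11,4) = 330.
Coefficient = C(11,4) · 5^4 = 330 · 625 = 206250.

206250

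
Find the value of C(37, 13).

C(37,13) = (37·36·35·34·33·32·31·30·29·28·27·26·25) / 13! = 22183557976419840000 / 6227020800 = 3562467300.

3562467300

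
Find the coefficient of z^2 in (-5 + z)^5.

-1250

The general term is C(5,j)·(-5)^j·(z)^(5-j); the z^2 term has j = 3.
C(5,3) = 10.
Coefficient = C(5,3) · (-5)^3 = 10 · (-125) = -1250.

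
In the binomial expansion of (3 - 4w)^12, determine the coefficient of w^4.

The general term is C(12,j)·(3)^j·(-4w)^(12-j); the w^4 term has j = 8.
C(12,8) = 495.
Coefficient = C(12,8) · 3^8 · (-4)^4 = 495 · 6561 · 256 = 831409920.

831409920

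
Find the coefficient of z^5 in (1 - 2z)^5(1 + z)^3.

Coefficient of z^5 = Σ_{j} C(5,j)·(-2)^j·C(3,5-j)·1^(5-j) for j from 2 to 5.
= 40 + (-240) + 240 + (-32) = 8.

8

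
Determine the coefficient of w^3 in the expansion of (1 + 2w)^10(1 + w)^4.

1804

Coefficient of w^3 = Σ_{j} C(10,j)·2^j·C(4,3-j)·1^(3-j) for j from 0 to 3.
= 4 + 120 + 720 + 960 = 1804.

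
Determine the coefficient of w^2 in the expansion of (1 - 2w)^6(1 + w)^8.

Coefficient of w^2 = Σ_{j} C(6,j)·(-2)^j·C(8,2-j)·1^(2-j) for j from 0 to 2.
= 28 + (-96) + 60 = -8.

-8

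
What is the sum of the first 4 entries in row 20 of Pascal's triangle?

1351

1 + 20 + 190 + 1140 = 1351.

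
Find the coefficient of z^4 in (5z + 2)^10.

The general term is C(10,j)·(5z)^j·(2)^(10-j); the z^4 term has j = 4.
C(10,4) = 210.
Coefficient = C(10,4) · 5^4 · 2^6 = 210 · 625 · 64 = 8400000.

8400000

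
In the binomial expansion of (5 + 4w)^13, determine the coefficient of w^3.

178750000000

The general term is C(13,j)·(5)^j·(4w)^(13-j); the w^3 term has j = 10.
C(13,10) = 286.
Coefficient = C(13,10) · 5^10 · 4^3 = 286 · 9765625 · 64 = 178750000000.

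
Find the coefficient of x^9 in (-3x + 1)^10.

The general term is C(10,j)·(-3x)^j·(1)^(10-j); the x^9 term has j = 9.
C(10,9) = 10.
Coefficient = C(10,9) · (-3)^9 = 10 · (-19683) = -196830.

-196830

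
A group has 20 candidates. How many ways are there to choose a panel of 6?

This is C(20,6) = 38760.

38760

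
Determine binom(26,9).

C(26,9) = (26·25·24·23·22·21·20·19·18) / 9! = 1133836704000 / 362880 = 3124550.

3124550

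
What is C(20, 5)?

C(20,5) = (20·19·18·17·16) / 5! = 1860480 / 120 = 15504.

15504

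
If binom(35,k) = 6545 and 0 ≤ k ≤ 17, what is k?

C(35,k) increases on 0 ≤ k ≤ 17. C(35,2) = 595 and C(35,3) = 6545, so k = 3.

3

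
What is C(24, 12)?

C(24,12) = (24·23·22·21·20·19·18·17·16·15·14·13) / 12! = 1295295050649600 / 479001600 = 2704156.

2704156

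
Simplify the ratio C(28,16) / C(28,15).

13/16

C(n,k+1)/C(n,k) = (n−k)/(k+1) = (28−15)/(15+1) = 13/16.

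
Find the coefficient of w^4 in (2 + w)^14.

1025024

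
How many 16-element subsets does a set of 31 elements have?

300540195

C(31,16) = C(31,15) by symmetry.
C(31,15) = (31·30·29·28·27·26·25·24·23·22·21·20·19·18·17) / 15! = 393008709555221760000 / 1307674368000 = 300540195.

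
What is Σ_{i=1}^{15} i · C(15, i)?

Since i·C(15,i) = 15·C(14,i−1), the sum is 15·2^14 = 15·16384 = 245760.

245760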